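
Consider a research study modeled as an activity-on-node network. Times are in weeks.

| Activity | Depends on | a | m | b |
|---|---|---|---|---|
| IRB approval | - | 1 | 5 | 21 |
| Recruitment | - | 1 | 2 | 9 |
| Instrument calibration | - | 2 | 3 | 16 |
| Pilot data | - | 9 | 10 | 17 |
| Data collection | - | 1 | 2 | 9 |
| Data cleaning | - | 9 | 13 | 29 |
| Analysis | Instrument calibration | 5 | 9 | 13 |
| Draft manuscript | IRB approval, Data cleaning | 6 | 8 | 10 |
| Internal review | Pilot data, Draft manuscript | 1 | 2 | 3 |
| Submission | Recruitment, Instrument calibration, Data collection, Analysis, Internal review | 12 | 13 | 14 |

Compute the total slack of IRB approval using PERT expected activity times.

8 weeks

te_IRB approval = (1 + 4·5 + 21)/6 = 42/6 = 7
te_Recruitment = (1 + 4·2 + 9)/6 = 18/6 = 3
te_Instrument calibration = (2 + 4·3 + 16)/6 = 30/6 = 5
te_Pilot data = (9 + 4·10 + 17)/6 = 66/6 = 11
te_Data collection = (1 + 4·2 + 9)/6 = 18/6 = 3
te_Data cleaning = (9 + 4·13 + 29)/6 = 90/6 = 15
te_Analysis = (5 + 4·9 + 13)/6 = 54/6 = 9
te_Draft manuscript = (6 + 4·8 + 10)/6 = 48/6 = 8
te_Internal review = (1 + 4·2 + 3)/6 = 12/6 = 2
te_Submission = (12 + 4·13 + 14)/6 = 78/6 = 13

Forward pass:
ES_IRB approval = 0; EF_IRB approval = 7
ES_Recruitment = 0; EF_Recruitment = 3
ES_Instrument calibration = 0; EF_Instrument calibration = 5
ES_Pilot data = 0; EF_Pilot data = 11
ES_Data collection = 0; EF_Data collection = 3
ES_Data cleaning = 0; EF_Data cleaning = 15
ES_Analysis = 5; EF_Analysis = 5+9 = 14
ES_Draft manuscript = max(EF_IRB approval=7, EF_Data cleaning=15) = 15; EF_Draft manuscript = 15+8 = 23
ES_Internal review = max(EF_Pilot data=11, EF_Draft manuscript=23) = 23; EF_Internal review = 23+2 = 25
ES_Submission = max(EF_Recruitment=3, EF_Instrument calibration=5, EF_Data collection=3, EF_Analysis=14, EF_Internal review=25) = 25; EF_Submission = 25+13 = 38
Expected project duration μ = 38 weeks. Critical path: Data cleaning → Draft manuscript → Internal review → Submission.

Backward pass:
LF_Submission = 38; LS_Submission = 38−13 = 25
LF_Internal review = LS_Submission = 25; LS_Internal review = 25−2 = 23
LF_Draft manuscript = LS_Internal review = 23; LS_Draft manuscript = 23−8 = 15
LF_Analysis = LS_Submission = 25; LS_Analysis = 25−9 = 16
LF_Data cleaning = LS_Draft manuscript = 15; LS_Data cleaning = 15−15 = 0
LF_Data collection = LS_Submission = 25; LS_Data collection = 25−3 = 22
LF_Pilot data = LS_Internal review = 23; LS_Pilot data = 23−11 = 12
LF_Instrument calibration = min(LS_Analysis=16, LS_Submission=25) = 16; LS_Instrument calibration = 16−5 = 11
LF_Recruitment = LS_Submission = 25; LS_Recruitment = 25−3 = 22
LF_IRB approval = LS_Draft manuscript = 15; LS_IRB approval = 15−7 = 8
Slack_IRB approval = LS_IRB approval − ES_IRB approval = 8 − 0 = 8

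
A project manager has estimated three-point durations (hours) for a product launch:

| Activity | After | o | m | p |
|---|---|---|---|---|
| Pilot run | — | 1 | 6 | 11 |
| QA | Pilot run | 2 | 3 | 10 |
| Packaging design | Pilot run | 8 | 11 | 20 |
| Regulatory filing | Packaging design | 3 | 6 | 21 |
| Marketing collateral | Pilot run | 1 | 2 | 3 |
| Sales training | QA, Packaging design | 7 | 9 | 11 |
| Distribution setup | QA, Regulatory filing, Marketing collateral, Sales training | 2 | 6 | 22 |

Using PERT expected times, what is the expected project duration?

te_Pilot run = (1 + 4·6 + 11)/6 = 36/6 = 6
te_QA = (2 + 4·3 + 10)/6 = 24/6 = 4
te_Packaging design = (8 + 4·11 + 20)/6 = 72/6 = 12
te_Regulatory filing = (3 + 4·6 + 21)/6 = 48/6 = 8
te_Marketing collateral = (1 + 4·2 + 3)/6 = 12/6 = 2
te_Sales training = (7 + 4·9 + 11)/6 = 54/6 = 9
te_Distribution setup = (2 + 4·6 + 22)/6 = 48/6 = 8

Forward pass:
ES_Pilot run = 0; EF_Pilot run = 6
ES_QA = 6; EF_QA = 6+4 = 10
ES_Packaging design = 6; EF_Packaging design = 6+12 = 18
ES_Regulatory filing = 18; EF_Regulatory filing = 18+8 = 26
ES_Marketing collateral = 6; EF_Marketing collateral = 6+2 = 8
ES_Sales training = max(EF_QA=10, EF_Packaging design=18) = 18; EF_Sales training = 18+9 = 27
ES_Distribution setup = max(EF_QA=10, EF_Regulatory filing=26, EF_Marketing collateral=8, EF_Sales training=27) = 27; EF_Distribution setup = 27+8 = 35
Expected project duration μ = 35 hours. Critical path: Pilot run → Packaging design → Sales training → Distribution setup.

35 hours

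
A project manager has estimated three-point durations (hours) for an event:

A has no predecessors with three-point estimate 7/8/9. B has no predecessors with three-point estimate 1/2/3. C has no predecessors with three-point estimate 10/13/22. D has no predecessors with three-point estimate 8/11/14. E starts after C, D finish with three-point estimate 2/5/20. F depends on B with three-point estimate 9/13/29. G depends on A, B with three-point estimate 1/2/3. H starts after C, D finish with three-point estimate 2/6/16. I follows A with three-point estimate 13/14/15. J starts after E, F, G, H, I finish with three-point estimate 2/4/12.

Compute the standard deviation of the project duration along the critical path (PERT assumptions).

1.73 hours

te_A = (7 + 4·8 + 9)/6 = 48/6 = 8; σ²_A = ((9−7)/6)² = 0.111
te_B = (1 + 4·2 + 3)/6 = 12/6 = 2; σ²_B = ((3−1)/6)² = 0.111
te_C = (10 + 4·13 + 22)/6 = 84/6 = 14; σ²_C = ((22−10)/6)² = 4.000
te_D = (8 + 4·11 + 14)/6 = 66/6 = 11; σ²_D = ((14−8)/6)² = 1.000
te_E = (2 + 4·5 + 20)/6 = 42/6 = 7; σ²_E = ((20−2)/6)² = 9.000
te_F = (9 + 4·13 + 29)/6 = 90/6 = 15; σ²_F = ((29−9)/6)² = 11.111
te_G = (1 + 4·2 + 3)/6 = 12/6 = 2; σ²_G = ((3−1)/6)² = 0.111
te_H = (2 + 4·6 + 16)/6 = 42/6 = 7; σ²_H = ((16−2)/6)² = 5.444
te_I = (13 + 4·14 + 15)/6 = 84/6 = 14; σ²_I = ((15−13)/6)² = 0.111
te_J = (2 + 4·4 + 12)/6 = 30/6 = 5; σ²_J = ((12−2)/6)² = 2.778

Forward pass:
ES_A = 0; EF_A = 8
ES_B = 0; EF_B = 2
ES_C = 0; EF_C = 14
ES_D = 0; EF_D = 11
ES_E = max(EF_C=14, EF_D=11) = 14; EF_E = 14+7 = 21
ES_F = 2; EF_F = 2+15 = 17
ES_G = max(EF_A=8, EF_B=2) = 8; EF_G = 8+2 = 10
ES_H = max(EF_C=14, EF_D=11) = 14; EF_H = 14+7 = 21
ES_I = 8; EF_I = 8+14 = 22
ES_J = max(EF_E=21, EF_F=17, EF_G=10, EF_H=21, EF_I=22) = 22; EF_J = 22+5 = 27
Expected project duration μ = 27 hours. Critical path: A → I → J.

Variance along critical path = 0.111 + 0.111 + 2.778 = 3.000
σ = √3.000 = 1.732 hours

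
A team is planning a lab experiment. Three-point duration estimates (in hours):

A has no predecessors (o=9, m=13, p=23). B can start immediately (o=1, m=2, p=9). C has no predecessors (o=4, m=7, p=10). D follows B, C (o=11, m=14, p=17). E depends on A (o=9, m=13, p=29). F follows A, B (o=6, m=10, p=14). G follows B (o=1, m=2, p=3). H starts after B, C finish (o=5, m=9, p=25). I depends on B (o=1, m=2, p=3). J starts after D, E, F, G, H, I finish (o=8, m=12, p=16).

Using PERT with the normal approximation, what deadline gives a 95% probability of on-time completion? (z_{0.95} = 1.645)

te_A = (9 + 4·13 + 23)/6 = 84/6 = 14; σ²_A = ((23−9)/6)² = 5.444
te_B = (1 + 4·2 + 9)/6 = 18/6 = 3; σ²_B = ((9−1)/6)² = 1.778
te_C = (4 + 4·7 + 10)/6 = 42/6 = 7; σ²_C = ((10−4)/6)² = 1.000
te_D = (11 + 4·14 + 17)/6 = 84/6 = 14; σ²_D = ((17−11)/6)² = 1.000
te_E = (9 + 4·13 + 29)/6 = 90/6 = 15; σ²_E = ((29−9)/6)² = 11.111
te_F = (6 + 4·10 + 14)/6 = 60/6 = 10; σ²_F = ((14−6)/6)² = 1.778
te_G = (1 + 4·2 + 3)/6 = 12/6 = 2; σ²_G = ((3−1)/6)² = 0.111
te_H = (5 + 4·9 + 25)/6 = 66/6 = 11; σ²_H = ((25−5)/6)² = 11.111
te_I = (1 + 4·2 + 3)/6 = 12/6 = 2; σ²_I = ((3−1)/6)² = 0.111
te_J = (8 + 4·12 + 16)/6 = 72/6 = 12; σ²_J = ((16−8)/6)² = 1.778

Forward pass:
ES_A = 0; EF_A = 14
ES_B = 0; EF_B = 3
ES_C = 0; EF_C = 7
ES_D = max(EF_B=3, EF_C=7) = 7; EF_D = 7+14 = 21
ES_E = 14; EF_E = 14+15 = 29
ES_F = max(EF_A=14, EF_B=3) = 14; EF_F = 14+10 = 24
ES_G = 3; EF_G = 3+2 = 5
ES_H = max(EF_B=3, EF_C=7) = 7; EF_H = 7+11 = 18
ES_I = 3; EF_I = 3+2 = 5
ES_J = max(EF_D=21, EF_E=29, EF_F=24, EF_G=5, EF_H=18, EF_I=5) = 29; EF_J = 29+12 = 41
Expected project duration μ = 41 hours. Critical path: A → E → J.

Variance along critical path = 5.444 + 11.111 + 1.778 = 18.333; σ = 4.282 hours.
D = μ + z·σ = 41 + 1.645·4.282 = 48.0 hours

48.0 hours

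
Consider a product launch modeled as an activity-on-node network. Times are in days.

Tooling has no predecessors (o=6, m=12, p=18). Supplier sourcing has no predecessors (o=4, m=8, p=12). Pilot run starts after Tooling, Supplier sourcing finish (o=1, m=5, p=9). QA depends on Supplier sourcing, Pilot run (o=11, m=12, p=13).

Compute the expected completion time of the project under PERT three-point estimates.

29 days

te_Tooling = (6 + 4·12 + 18)/6 = 72/6 = 12
te_Supplier sourcing = (4 + 4·8 + 12)/6 = 48/6 = 8
te_Pilot run = (1 + 4·5 + 9)/6 = 30/6 = 5
te_QA = (11 + 4·12 + 13)/6 = 72/6 = 12

Forward pass:
ES_Tooling = 0; EF_Tooling = 12
ES_Supplier sourcing = 0; EF_Supplier sourcing = 8
ES_Pilot run = max(EF_Tooling=12, EF_Supplier sourcing=8) = 12; EF_Pilot run = 12+5 = 17
ES_QA = max(EF_Supplier sourcing=8, EF_Pilot run=17) = 17; EF_QA = 17+12 = 29
Expected project duration μ = 29 days. Critical path: Tooling → Pilot run → QA.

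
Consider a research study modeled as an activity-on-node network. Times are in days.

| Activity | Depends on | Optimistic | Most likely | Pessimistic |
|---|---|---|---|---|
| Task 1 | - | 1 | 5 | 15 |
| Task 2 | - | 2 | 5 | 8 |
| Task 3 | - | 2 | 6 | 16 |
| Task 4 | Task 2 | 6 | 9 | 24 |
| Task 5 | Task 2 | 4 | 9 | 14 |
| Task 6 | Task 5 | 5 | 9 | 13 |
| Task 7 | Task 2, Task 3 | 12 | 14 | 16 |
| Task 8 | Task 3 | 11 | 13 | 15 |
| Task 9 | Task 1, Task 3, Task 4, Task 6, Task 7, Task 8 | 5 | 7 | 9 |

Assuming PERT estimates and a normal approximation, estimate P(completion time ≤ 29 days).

te_Task 1 = (1 + 4·5 + 15)/6 = 36/6 = 6; σ²_Task 1 = ((15−1)/6)² = 5.444
te_Task 2 = (2 + 4·5 + 8)/6 = 30/6 = 5; σ²_Task 2 = ((8−2)/6)² = 1.000
te_Task 3 = (2 + 4·6 + 16)/6 = 42/6 = 7; σ²_Task 3 = ((16−2)/6)² = 5.444
te_Task 4 = (6 + 4·9 + 24)/6 = 66/6 = 11; σ²_Task 4 = ((24−6)/6)² = 9.000
te_Task 5 = (4 + 4·9 + 14)/6 = 54/6 = 9; σ²_Task 5 = ((14−4)/6)² = 2.778
te_Task 6 = (5 + 4·9 + 13)/6 = 54/6 = 9; σ²_Task 6 = ((13−5)/6)² = 1.778
te_Task 7 = (12 + 4·14 + 16)/6 = 84/6 = 14; σ²_Task 7 = ((16−12)/6)² = 0.444
te_Task 8 = (11 + 4·13 + 15)/6 = 78/6 = 13; σ²_Task 8 = ((15−11)/6)² = 0.444
te_Task 9 = (5 + 4·7 + 9)/6 = 42/6 = 7; σ²_Task 9 = ((9−5)/6)² = 0.444

Forward pass:
ES_Task 1 = 0; EF_Task 1 = 6
ES_Task 2 = 0; EF_Task 2 = 5
ES_Task 3 = 0; EF_Task 3 = 7
ES_Task 4 = 5; EF_Task 4 = 5+11 = 16
ES_Task 5 = 5; EF_Task 5 = 5+9 = 14
ES_Task 6 = 14; EF_Task 6 = 14+9 = 23
ES_Task 7 = max(EF_Task 2=5, EF_Task 3=7) = 7; EF_Task 7 = 7+14 = 21
ES_Task 8 = 7; EF_Task 8 = 7+13 = 20
ES_Task 9 = max(EF_Task 1=6, EF_Task 3=7, EF_Task 4=16, EF_Task 6=23, EF_Task 7=21, EF_Task 8=20) = 23; EF_Task 9 = 23+7 = 30
Expected project duration μ = 30 days. Critical path: Task 2 → Task 5 → Task 6 → Task 9.

Variance along critical path = 1.000 + 2.778 + 1.778 + 0.444 = 6.000; σ = √6.000 = 2.449 days.
Z = (29 − 30) / 2.449 = -0.408
P(T ≤ 29) = Φ(-0.408) ≈ 0.342

0.342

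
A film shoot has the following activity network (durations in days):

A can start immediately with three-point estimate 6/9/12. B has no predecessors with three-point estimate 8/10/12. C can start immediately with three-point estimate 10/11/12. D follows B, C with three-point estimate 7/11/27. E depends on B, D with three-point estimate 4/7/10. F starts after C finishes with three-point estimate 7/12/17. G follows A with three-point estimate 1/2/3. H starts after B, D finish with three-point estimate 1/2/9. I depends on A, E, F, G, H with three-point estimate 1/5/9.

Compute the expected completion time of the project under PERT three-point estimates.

te_A = (6 + 4·9 + 12)/6 = 54/6 = 9
te_B = (8 + 4·10 + 12)/6 = 60/6 = 10
te_C = (10 + 4·11 + 12)/6 = 66/6 = 11
te_D = (7 + 4·11 + 27)/6 = 78/6 = 13
te_E = (4 + 4·7 + 10)/6 = 42/6 = 7
te_F = (7 + 4·12 + 17)/6 = 72/6 = 12
te_G = (1 + 4·2 + 3)/6 = 12/6 = 2
te_H = (1 + 4·2 + 9)/6 = 18/6 = 3
te_I = (1 + 4·5 + 9)/6 = 30/6 = 5

Forward pass:
ES_A = 0; EF_A = 9
ES_B = 0; EF_B = 10
ES_C = 0; EF_C = 11
ES_D = max(EF_B=10, EF_C=11) = 11; EF_D = 11+13 = 24
ES_E = max(EF_B=10, EF_D=24) = 24; EF_E = 24+7 = 31
ES_F = 11; EF_F = 11+12 = 23
ES_G = 9; EF_G = 9+2 = 11
ES_H = max(EF_B=10, EF_D=24) = 24; EF_H = 24+3 = 27
ES_I = max(EF_A=9, EF_E=31, EF_F=23, EF_G=11, EF_H=27) = 31; EF_I = 31+5 = 36
Expected project duration μ = 36 days. Critical path: C → D → E → I.

36 days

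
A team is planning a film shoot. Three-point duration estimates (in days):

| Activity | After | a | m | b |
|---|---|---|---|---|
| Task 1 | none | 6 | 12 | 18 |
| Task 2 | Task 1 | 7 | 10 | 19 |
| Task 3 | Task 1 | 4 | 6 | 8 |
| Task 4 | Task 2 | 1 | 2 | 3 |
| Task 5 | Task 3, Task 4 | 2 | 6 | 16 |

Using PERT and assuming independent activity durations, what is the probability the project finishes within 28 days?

0.139

te_Task 1 = (6 + 4·12 + 18)/6 = 72/6 = 12; σ²_Task 1 = ((18−6)/6)² = 4.000
te_Task 2 = (7 + 4·10 + 19)/6 = 66/6 = 11; σ²_Task 2 = ((19−7)/6)² = 4.000
te_Task 3 = (4 + 4·6 + 8)/6 = 36/6 = 6; σ²_Task 3 = ((8−4)/6)² = 0.444
te_Task 4 = (1 + 4·2 + 3)/6 = 12/6 = 2; σ²_Task 4 = ((3−1)/6)² = 0.111
te_Task 5 = (2 + 4·6 + 16)/6 = 42/6 = 7; σ²_Task 5 = ((16−2)/6)² = 5.444

Forward pass:
ES_Task 1 = 0; EF_Task 1 = 12
ES_Task 2 = 12; EF_Task 2 = 12+11 = 23
ES_Task 3 = 12; EF_Task 3 = 12+6 = 18
ES_Task 4 = 23; EF_Task 4 = 23+2 = 25
ES_Task 5 = max(EF_Task 3=18, EF_Task 4=25) = 25; EF_Task 5 = 25+7 = 32
Expected project duration μ = 32 days. Critical path: Task 1 → Task 2 → Task 4 → Task 5.

Variance along critical path = 4.000 + 4.000 + 0.111 + 5.444 = 13.556; σ = √13.556 = 3.682 days.
Z = (28 − 32) / 3.682 = -1.086
P(T ≤ 28) = Φ(-1.086) ≈ 0.139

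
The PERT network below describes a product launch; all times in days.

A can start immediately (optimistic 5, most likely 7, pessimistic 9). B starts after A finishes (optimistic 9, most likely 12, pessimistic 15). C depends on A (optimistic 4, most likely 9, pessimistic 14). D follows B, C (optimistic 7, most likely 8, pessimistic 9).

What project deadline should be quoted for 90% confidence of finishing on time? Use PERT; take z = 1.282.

te_A = (5 + 4·7 + 9)/6 = 42/6 = 7; σ²_A = ((9−5)/6)² = 0.444
te_B = (9 + 4·12 + 15)/6 = 72/6 = 12; σ²_B = ((15−9)/6)² = 1.000
te_C = (4 + 4·9 + 14)/6 = 54/6 = 9; σ²_C = ((14−4)/6)² = 2.778
te_D = (7 + 4·8 + 9)/6 = 48/6 = 8; σ²_D = ((9−7)/6)² = 0.111

Forward pass:
ES_A = 0; EF_A = 7
ES_B = 7; EF_B = 7+12 = 19
ES_C = 7; EF_C = 7+9 = 16
ES_D = max(EF_B=19, EF_C=16) = 19; EF_D = 19+8 = 27
Expected project duration μ = 27 days. Critical path: A → B → D.

Variance along critical path = 0.444 + 1.000 + 0.111 = 1.556; σ = 1.247 days.
D = μ + z·σ = 27 + 1.282·1.247 = 28.6 days

28.6 days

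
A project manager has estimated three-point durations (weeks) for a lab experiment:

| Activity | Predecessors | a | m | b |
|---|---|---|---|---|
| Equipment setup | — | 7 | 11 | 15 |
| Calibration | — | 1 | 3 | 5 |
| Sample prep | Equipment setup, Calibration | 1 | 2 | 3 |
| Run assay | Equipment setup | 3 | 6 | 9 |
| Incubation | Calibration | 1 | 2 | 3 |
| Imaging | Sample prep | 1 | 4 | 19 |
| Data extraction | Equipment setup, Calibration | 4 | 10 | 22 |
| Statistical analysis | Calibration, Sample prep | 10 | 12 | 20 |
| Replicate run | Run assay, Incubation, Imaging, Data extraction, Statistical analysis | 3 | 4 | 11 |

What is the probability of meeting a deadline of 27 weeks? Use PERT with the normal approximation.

0.058

te_Equipment setup = (7 + 4·11 + 15)/6 = 66/6 = 11; σ²_Equipment setup = ((15−7)/6)² = 1.778
te_Calibration = (1 + 4·3 + 5)/6 = 18/6 = 3; σ²_Calibration = ((5−1)/6)² = 0.444
te_Sample prep = (1 + 4·2 + 3)/6 = 12/6 = 2; σ²_Sample prep = ((3−1)/6)² = 0.111
te_Run assay = (3 + 4·6 + 9)/6 = 36/6 = 6; σ²_Run assay = ((9−3)/6)² = 1.000
te_Incubation = (1 + 4·2 + 3)/6 = 12/6 = 2; σ²_Incubation = ((3−1)/6)² = 0.111
te_Imaging = (1 + 4·4 + 19)/6 = 36/6 = 6; σ²_Imaging = ((19−1)/6)² = 9.000
te_Data extraction = (4 + 4·10 + 22)/6 = 66/6 = 11; σ²_Data extraction = ((22−4)/6)² = 9.000
te_Statistical analysis = (10 + 4·12 + 20)/6 = 78/6 = 13; σ²_Statistical analysis = ((20−10)/6)² = 2.778
te_Replicate run = (3 + 4·4 + 11)/6 = 30/6 = 5; σ²_Replicate run = ((11−3)/6)² = 1.778

Forward pass:
ES_Equipment setup = 0; EF_Equipment setup = 11
ES_Calibration = 0; EF_Calibration = 3
ES_Sample prep = max(EF_Equipment setup=11, EF_Calibration=3) = 11; EF_Sample prep = 11+2 = 13
ES_Run assay = 11; EF_Run assay = 11+6 = 17
ES_Incubation = 3; EF_Incubation = 3+2 = 5
ES_Imaging = 13; EF_Imaging = 13+6 = 19
ES_Data extraction = max(EF_Equipment setup=11, EF_Calibration=3) = 11; EF_Data extraction = 11+11 = 22
ES_Statistical analysis = max(EF_Calibration=3, EF_Sample prep=13) = 13; EF_Statistical analysis = 13+13 = 26
ES_Replicate run = max(EF_Run assay=17, EF_Incubation=5, EF_Imaging=19, EF_Data extraction=22, EF_Statistical analysis=26) = 26; EF_Replicate run = 26+5 = 31
Expected project duration μ = 31 weeks. Critical path: Equipment setup → Sample prep → Statistical analysis → Replicate run.

Variance along critical path = 1.778 + 0.111 + 2.778 + 1.778 = 6.444; σ = √6.444 = 2.539 weeks.
Z = (27 − 31) / 2.539 = -1.576
P(T ≤ 27) = Φ(-1.576) ≈ 0.058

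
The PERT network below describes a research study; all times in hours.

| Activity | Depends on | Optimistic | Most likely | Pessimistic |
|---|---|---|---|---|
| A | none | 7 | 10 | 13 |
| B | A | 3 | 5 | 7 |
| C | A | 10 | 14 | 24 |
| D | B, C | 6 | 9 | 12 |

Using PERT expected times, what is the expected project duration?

34 hours

te_A = (7 + 4·10 + 13)/6 = 60/6 = 10
te_B = (3 + 4·5 + 7)/6 = 30/6 = 5
te_C = (10 + 4·14 + 24)/6 = 90/6 = 15
te_D = (6 + 4·9 + 12)/6 = 54/6 = 9

Forward pass:
ES_A = 0; EF_A = 10
ES_B = 10; EF_B = 10+5 = 15
ES_C = 10; EF_C = 10+15 = 25
ES_D = max(EF_B=15, EF_C=25) = 25; EF_D = 25+9 = 34
Expected project duration μ = 34 hours. Critical path: A → C → D.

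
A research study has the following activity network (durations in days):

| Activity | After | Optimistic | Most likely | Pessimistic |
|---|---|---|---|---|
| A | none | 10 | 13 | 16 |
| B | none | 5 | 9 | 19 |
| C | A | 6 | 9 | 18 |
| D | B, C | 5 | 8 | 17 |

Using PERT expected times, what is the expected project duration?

te_A = (10 + 4·13 + 16)/6 = 78/6 = 13
te_B = (5 + 4·9 + 19)/6 = 60/6 = 10
te_C = (6 + 4·9 + 18)/6 = 60/6 = 10
te_D = (5 + 4·8 + 17)/6 = 54/6 = 9

Forward pass:
ES_A = 0; EF_A = 13
ES_B = 0; EF_B = 10
ES_C = 13; EF_C = 13+10 = 23
ES_D = max(EF_B=10, EF_C=23) = 23; EF_D = 23+9 = 32
Expected project duration μ = 32 days. Critical path: A → C → D.

32 days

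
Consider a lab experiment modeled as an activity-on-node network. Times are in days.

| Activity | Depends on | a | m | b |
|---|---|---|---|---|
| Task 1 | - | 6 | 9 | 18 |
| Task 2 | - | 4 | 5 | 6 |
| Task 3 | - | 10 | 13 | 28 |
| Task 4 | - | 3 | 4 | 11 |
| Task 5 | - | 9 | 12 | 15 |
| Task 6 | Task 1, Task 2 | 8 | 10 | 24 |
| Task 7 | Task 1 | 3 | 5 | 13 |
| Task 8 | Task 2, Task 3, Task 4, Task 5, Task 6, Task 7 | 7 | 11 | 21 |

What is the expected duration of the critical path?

te_Task 1 = (6 + 4·9 + 18)/6 = 60/6 = 10
te_Task 2 = (4 + 4·5 + 6)/6 = 30/6 = 5
te_Task 3 = (10 + 4·13 + 28)/6 = 90/6 = 15
te_Task 4 = (3 + 4·4 + 11)/6 = 30/6 = 5
te_Task 5 = (9 + 4·12 + 15)/6 = 72/6 = 12
te_Task 6 = (8 + 4·10 + 24)/6 = 72/6 = 12
te_Task 7 = (3 + 4·5 + 13)/6 = 36/6 = 6
te_Task 8 = (7 + 4·11 + 21)/6 = 72/6 = 12

Forward pass:
ES_Task 1 = 0; EF_Task 1 = 10
ES_Task 2 = 0; EF_Task 2 = 5
ES_Task 3 = 0; EF_Task 3 = 15
ES_Task 4 = 0; EF_Task 4 = 5
ES_Task 5 = 0; EF_Task 5 = 12
ES_Task 6 = max(EF_Task 1=10, EF_Task 2=5) = 10; EF_Task 6 = 10+12 = 22
ES_Task 7 = 10; EF_Task 7 = 10+6 = 16
ES_Task 8 = max(EF_Task 2=5, EF_Task 3=15, EF_Task 4=5, EF_Task 5=12, EF_Task 6=22, EF_Task 7=16) = 22; EF_Task 8 = 22+12 = 34
Expected project duration μ = 34 days. Critical path: Task 1 → Task 6 → Task 8.

34 days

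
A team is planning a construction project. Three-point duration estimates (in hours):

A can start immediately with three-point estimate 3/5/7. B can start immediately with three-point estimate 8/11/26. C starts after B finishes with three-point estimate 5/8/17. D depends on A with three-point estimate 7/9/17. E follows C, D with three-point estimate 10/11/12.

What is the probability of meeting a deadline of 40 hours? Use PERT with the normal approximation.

0.973

te_A = (3 + 4·5 + 7)/6 = 30/6 = 5; σ²_A = ((7−3)/6)² = 0.444
te_B = (8 + 4·11 + 26)/6 = 78/6 = 13; σ²_B = ((26−8)/6)² = 9.000
te_C = (5 + 4·8 + 17)/6 = 54/6 = 9; σ²_C = ((17−5)/6)² = 4.000
te_D = (7 + 4·9 + 17)/6 = 60/6 = 10; σ²_D = ((17−7)/6)² = 2.778
te_E = (10 + 4·11 + 12)/6 = 66/6 = 11; σ²_E = ((12−10)/6)² = 0.111

Forward pass:
ES_A = 0; EF_A = 5
ES_B = 0; EF_B = 13
ES_C = 13; EF_C = 13+9 = 22
ES_D = 5; EF_D = 5+10 = 15
ES_E = max(EF_C=22, EF_D=15) = 22; EF_E = 22+11 = 33
Expected project duration μ = 33 hours. Critical path: B → C → E.

Variance along critical path = 9.000 + 4.000 + 0.111 = 13.111; σ = √13.111 = 3.621 hours.
Z = (40 − 33) / 3.621 = 1.933
P(T ≤ 40) = Φ(1.933) ≈ 0.973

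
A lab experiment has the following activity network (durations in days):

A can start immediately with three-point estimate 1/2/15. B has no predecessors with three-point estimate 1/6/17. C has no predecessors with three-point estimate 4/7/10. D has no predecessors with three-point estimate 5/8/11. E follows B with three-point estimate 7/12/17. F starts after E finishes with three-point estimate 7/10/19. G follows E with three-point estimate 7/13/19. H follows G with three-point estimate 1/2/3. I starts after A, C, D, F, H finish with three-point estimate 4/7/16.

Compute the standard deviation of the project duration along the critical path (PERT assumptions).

te_A = (1 + 4·2 + 15)/6 = 24/6 = 4; σ²_A = ((15−1)/6)² = 5.444
te_B = (1 + 4·6 + 17)/6 = 42/6 = 7; σ²_B = ((17−1)/6)² = 7.111
te_C = (4 + 4·7 + 10)/6 = 42/6 = 7; σ²_C = ((10−4)/6)² = 1.000
te_D = (5 + 4·8 + 11)/6 = 48/6 = 8; σ²_D = ((11−5)/6)² = 1.000
te_E = (7 + 4·12 + 17)/6 = 72/6 = 12; σ²_E = ((17−7)/6)² = 2.778
te_F = (7 + 4·10 + 19)/6 = 66/6 = 11; σ²_F = ((19−7)/6)² = 4.000
te_G = (7 + 4·13 + 19)/6 = 78/6 = 13; σ²_G = ((19−7)/6)² = 4.000
te_H = (1 + 4·2 + 3)/6 = 12/6 = 2; σ²_H = ((3−1)/6)² = 0.111
te_I = (4 + 4·7 + 16)/6 = 48/6 = 8; σ²_I = ((16−4)/6)² = 4.000

Forward pass:
ES_A = 0; EF_A = 4
ES_B = 0; EF_B = 7
ES_C = 0; EF_C = 7
ES_D = 0; EF_D = 8
ES_E = 7; EF_E = 7+12 = 19
ES_F = 19; EF_F = 19+11 = 30
ES_G = 19; EF_G = 19+13 = 32
ES_H = 32; EF_H = 32+2 = 34
ES_I = max(EF_A=4, EF_C=7, EF_D=8, EF_F=30, EF_H=34) = 34; EF_I = 34+8 = 42
Expected project duration μ = 42 days. Critical path: B → E → G → H → I.

Variance along critical path = 7.111 + 2.778 + 4.000 + 0.111 + 4.000 = 18.000
σ = √18.000 = 4.243 days

4.24 days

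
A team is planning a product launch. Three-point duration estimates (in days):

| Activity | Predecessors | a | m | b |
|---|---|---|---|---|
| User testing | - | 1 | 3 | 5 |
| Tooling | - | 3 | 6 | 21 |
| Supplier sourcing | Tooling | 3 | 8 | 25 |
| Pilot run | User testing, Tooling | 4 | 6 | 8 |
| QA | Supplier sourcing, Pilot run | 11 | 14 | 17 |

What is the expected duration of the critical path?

te_User testing = (1 + 4·3 + 5)/6 = 18/6 = 3
te_Tooling = (3 + 4·6 + 21)/6 = 48/6 = 8
te_Supplier sourcing = (3 + 4·8 + 25)/6 = 60/6 = 10
te_Pilot run = (4 + 4·6 + 8)/6 = 36/6 = 6
te_QA = (11 + 4·14 + 17)/6 = 84/6 = 14

Forward pass:
ES_User testing = 0; EF_User testing = 3
ES_Tooling = 0; EF_Tooling = 8
ES_Supplier sourcing = 8; EF_Supplier sourcing = 8+10 = 18
ES_Pilot run = max(EF_User testing=3, EF_Tooling=8) = 8; EF_Pilot run = 8+6 = 14
ES_QA = max(EF_Supplier sourcing=18, EF_Pilot run=14) = 18; EF_QA = 18+14 = 32
Expected project duration μ = 32 days. Critical path: Tooling → Supplier sourcing → QA.

32 days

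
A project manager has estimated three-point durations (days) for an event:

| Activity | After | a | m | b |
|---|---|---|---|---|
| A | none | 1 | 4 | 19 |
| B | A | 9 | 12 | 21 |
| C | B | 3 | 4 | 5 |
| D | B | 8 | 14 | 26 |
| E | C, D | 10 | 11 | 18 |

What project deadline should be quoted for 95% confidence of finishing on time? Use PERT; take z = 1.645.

te_A = (1 + 4·4 + 19)/6 = 36/6 = 6; σ²_A = ((19−1)/6)² = 9.000
te_B = (9 + 4·12 + 21)/6 = 78/6 = 13; σ²_B = ((21−9)/6)² = 4.000
te_C = (3 + 4·4 + 5)/6 = 24/6 = 4; σ²_C = ((5−3)/6)² = 0.111
te_D = (8 + 4·14 + 26)/6 = 90/6 = 15; σ²_D = ((26−8)/6)² = 9.000
te_E = (10 + 4·11 + 18)/6 = 72/6 = 12; σ²_E = ((18−10)/6)² = 1.778

Forward pass:
ES_A = 0; EF_A = 6
ES_B = 6; EF_B = 6+13 = 19
ES_C = 19; EF_C = 19+4 = 23
ES_D = 19; EF_D = 19+15 = 34
ES_E = max(EF_C=23, EF_D=34) = 34; EF_E = 34+12 = 46
Expected project duration μ = 46 days. Critical path: A → B → D → E.

Variance along critical path = 9.000 + 4.000 + 9.000 + 1.778 = 23.778; σ = 4.876 days.
D = μ + z·σ = 46 + 1.645·4.876 = 54.0 days

54.0 days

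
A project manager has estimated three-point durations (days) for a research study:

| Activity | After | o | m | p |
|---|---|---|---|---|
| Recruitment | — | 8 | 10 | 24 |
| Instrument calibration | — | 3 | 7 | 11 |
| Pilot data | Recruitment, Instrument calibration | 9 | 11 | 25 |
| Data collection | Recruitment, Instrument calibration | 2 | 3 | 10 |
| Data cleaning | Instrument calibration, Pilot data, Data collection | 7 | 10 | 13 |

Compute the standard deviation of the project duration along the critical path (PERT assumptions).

te_Recruitment = (8 + 4·10 + 24)/6 = 72/6 = 12; σ²_Recruitment = ((24−8)/6)² = 7.111
te_Instrument calibration = (3 + 4·7 + 11)/6 = 42/6 = 7; σ²_Instrument calibration = ((11−3)/6)² = 1.778
te_Pilot data = (9 + 4·11 + 25)/6 = 78/6 = 13; σ²_Pilot data = ((25−9)/6)² = 7.111
te_Data collection = (2 + 4·3 + 10)/6 = 24/6 = 4; σ²_Data collection = ((10−2)/6)² = 1.778
te_Data cleaning = (7 + 4·10 + 13)/6 = 60/6 = 10; σ²_Data cleaning = ((13−7)/6)² = 1.000

Forward pass:
ES_Recruitment = 0; EF_Recruitment = 12
ES_Instrument calibration = 0; EF_Instrument calibration = 7
ES_Pilot data = max(EF_Recruitment=12, EF_Instrument calibration=7) = 12; EF_Pilot data = 12+13 = 25
ES_Data collection = max(EF_Recruitment=12, EF_Instrument calibration=7) = 12; EF_Data collection = 12+4 = 16
ES_Data cleaning = max(EF_Instrument calibration=7, EF_Pilot data=25, EF_Data collection=16) = 25; EF_Data cleaning = 25+10 = 35
Expected project duration μ = 35 days. Critical path: Recruitment → Pilot data → Data cleaning.

Variance along critical path = 7.111 + 7.111 + 1.000 = 15.222
σ = √15.222 = 3.902 days

3.90 days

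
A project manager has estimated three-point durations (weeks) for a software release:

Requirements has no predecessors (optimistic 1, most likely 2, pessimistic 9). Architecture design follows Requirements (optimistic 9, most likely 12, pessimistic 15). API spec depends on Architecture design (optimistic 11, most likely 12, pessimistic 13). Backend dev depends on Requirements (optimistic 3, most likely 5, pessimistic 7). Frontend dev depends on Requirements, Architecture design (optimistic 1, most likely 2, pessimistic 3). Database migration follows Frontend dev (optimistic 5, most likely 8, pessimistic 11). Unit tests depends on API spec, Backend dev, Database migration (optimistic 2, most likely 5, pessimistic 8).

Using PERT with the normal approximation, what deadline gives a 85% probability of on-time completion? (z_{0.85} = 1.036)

34.0 weeks

te_Requirements = (1 + 4·2 + 9)/6 = 18/6 = 3; σ²_Requirements = ((9−1)/6)² = 1.778
te_Architecture design = (9 + 4·12 + 15)/6 = 72/6 = 12; σ²_Architecture design = ((15−9)/6)² = 1.000
te_API spec = (11 + 4·12 + 13)/6 = 72/6 = 12; σ²_API spec = ((13−11)/6)² = 0.111
te_Backend dev = (3 + 4·5 + 7)/6 = 30/6 = 5; σ²_Backend dev = ((7−3)/6)² = 0.444
te_Frontend dev = (1 + 4·2 + 3)/6 = 12/6 = 2; σ²_Frontend dev = ((3−1)/6)² = 0.111
te_Database migration = (5 + 4·8 + 11)/6 = 48/6 = 8; σ²_Database migration = ((11−5)/6)² = 1.000
te_Unit tests = (2 + 4·5 + 8)/6 = 30/6 = 5; σ²_Unit tests = ((8−2)/6)² = 1.000

Forward pass:
ES_Requirements = 0; EF_Requirements = 3
ES_Architecture design = 3; EF_Architecture design = 3+12 = 15
ES_API spec = 15; EF_API spec = 15+12 = 27
ES_Backend dev = 3; EF_Backend dev = 3+5 = 8
ES_Frontend dev = max(EF_Requirements=3, EF_Architecture design=15) = 15; EF_Frontend dev = 15+2 = 17
ES_Database migration = 17; EF_Database migration = 17+8 = 25
ES_Unit tests = max(EF_API spec=27, EF_Backend dev=8, EF_Database migration=25) = 27; EF_Unit tests = 27+5 = 32
Expected project duration μ = 32 weeks. Critical path: Requirements → Architecture design → API spec → Unit tests.

Variance along critical path = 1.778 + 1.000 + 0.111 + 1.000 = 3.889; σ = 1.972 weeks.
D = μ + z·σ = 32 + 1.036·1.972 = 34.0 weeks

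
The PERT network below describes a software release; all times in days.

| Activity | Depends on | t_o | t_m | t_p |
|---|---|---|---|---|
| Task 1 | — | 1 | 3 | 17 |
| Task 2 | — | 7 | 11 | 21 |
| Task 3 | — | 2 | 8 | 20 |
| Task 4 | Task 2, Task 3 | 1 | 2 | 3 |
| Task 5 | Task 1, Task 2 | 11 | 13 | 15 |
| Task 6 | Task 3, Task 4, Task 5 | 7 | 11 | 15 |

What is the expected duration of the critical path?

te_Task 1 = (1 + 4·3 + 17)/6 = 30/6 = 5
te_Task 2 = (7 + 4·11 + 21)/6 = 72/6 = 12
te_Task 3 = (2 + 4·8 + 20)/6 = 54/6 = 9
te_Task 4 = (1 + 4·2 + 3)/6 = 12/6 = 2
te_Task 5 = (11 + 4·13 + 15)/6 = 78/6 = 13
te_Task 6 = (7 + 4·11 + 15)/6 = 66/6 = 11

Forward pass:
ES_Task 1 = 0; EF_Task 1 = 5
ES_Task 2 = 0; EF_Task 2 = 12
ES_Task 3 = 0; EF_Task 3 = 9
ES_Task 4 = max(EF_Task 2=12, EF_Task 3=9) = 12; EF_Task 4 = 12+2 = 14
ES_Task 5 = max(EF_Task 1=5, EF_Task 2=12) = 12; EF_Task 5 = 12+13 = 25
ES_Task 6 = max(EF_Task 3=9, EF_Task 4=14, EF_Task 5=25) = 25; EF_Task 6 = 25+11 = 36
Expected project duration μ = 36 days. Critical path: Task 2 → Task 5 → Task 6.

36 days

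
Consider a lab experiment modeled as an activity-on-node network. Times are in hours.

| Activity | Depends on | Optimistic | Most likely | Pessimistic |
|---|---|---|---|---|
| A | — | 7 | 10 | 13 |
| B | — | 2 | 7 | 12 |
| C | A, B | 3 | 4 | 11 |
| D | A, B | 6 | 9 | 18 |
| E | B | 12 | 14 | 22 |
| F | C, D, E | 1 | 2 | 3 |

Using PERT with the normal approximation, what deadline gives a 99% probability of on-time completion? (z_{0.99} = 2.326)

te_A = (7 + 4·10 + 13)/6 = 60/6 = 10; σ²_A = ((13−7)/6)² = 1.000
te_B = (2 + 4·7 + 12)/6 = 42/6 = 7; σ²_B = ((12−2)/6)² = 2.778
te_C = (3 + 4·4 + 11)/6 = 30/6 = 5; σ²_C = ((11−3)/6)² = 1.778
te_D = (6 + 4·9 + 18)/6 = 60/6 = 10; σ²_D = ((18−6)/6)² = 4.000
te_E = (12 + 4·14 + 22)/6 = 90/6 = 15; σ²_E = ((22−12)/6)² = 2.778
te_F = (1 + 4·2 + 3)/6 = 12/6 = 2; σ²_F = ((3−1)/6)² = 0.111

Forward pass:
ES_A = 0; EF_A = 10
ES_B = 0; EF_B = 7
ES_C = max(EF_A=10, EF_B=7) = 10; EF_C = 10+5 = 15
ES_D = max(EF_A=10, EF_B=7) = 10; EF_D = 10+10 = 20
ES_E = 7; EF_E = 7+15 = 22
ES_F = max(EF_C=15, EF_D=20, EF_E=22) = 22; EF_F = 22+2 = 24
Expected project duration μ = 24 hours. Critical path: B → E → F.

Variance along critical path = 2.778 + 2.778 + 0.111 = 5.667; σ = 2.380 hours.
D = μ + z·σ = 24 + 2.326·2.380 = 29.5 hours

29.5 hours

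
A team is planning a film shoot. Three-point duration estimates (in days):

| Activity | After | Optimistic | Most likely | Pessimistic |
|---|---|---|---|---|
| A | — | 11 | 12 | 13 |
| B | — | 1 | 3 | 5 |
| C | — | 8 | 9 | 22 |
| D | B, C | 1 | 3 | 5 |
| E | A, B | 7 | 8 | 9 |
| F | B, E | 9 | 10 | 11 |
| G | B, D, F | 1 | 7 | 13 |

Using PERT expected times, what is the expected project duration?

37 days

te_A = (11 + 4·12 + 13)/6 = 72/6 = 12
te_B = (1 + 4·3 + 5)/6 = 18/6 = 3
te_C = (8 + 4·9 + 22)/6 = 66/6 = 11
te_D = (1 + 4·3 + 5)/6 = 18/6 = 3
te_E = (7 + 4·8 + 9)/6 = 48/6 = 8
te_F = (9 + 4·10 + 11)/6 = 60/6 = 10
te_G = (1 + 4·7 + 13)/6 = 42/6 = 7

Forward pass:
ES_A = 0; EF_A = 12
ES_B = 0; EF_B = 3
ES_C = 0; EF_C = 11
ES_D = max(EF_B=3, EF_C=11) = 11; EF_D = 11+3 = 14
ES_E = max(EF_A=12, EF_B=3) = 12; EF_E = 12+8 = 20
ES_F = max(EF_B=3, EF_E=20) = 20; EF_F = 20+10 = 30
ES_G = max(EF_B=3, EF_D=14, EF_F=30) = 30; EF_G = 30+7 = 37
Expected project duration μ = 37 days. Critical path: A → E → F → G.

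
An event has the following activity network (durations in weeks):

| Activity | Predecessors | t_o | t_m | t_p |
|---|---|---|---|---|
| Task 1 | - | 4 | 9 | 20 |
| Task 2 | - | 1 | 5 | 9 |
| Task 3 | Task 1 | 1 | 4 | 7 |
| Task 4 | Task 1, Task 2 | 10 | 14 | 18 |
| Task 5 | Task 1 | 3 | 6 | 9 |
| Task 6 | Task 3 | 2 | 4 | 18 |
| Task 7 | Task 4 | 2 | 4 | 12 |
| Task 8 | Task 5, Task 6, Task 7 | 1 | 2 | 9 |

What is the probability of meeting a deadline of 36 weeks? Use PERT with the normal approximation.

te_Task 1 = (4 + 4·9 + 20)/6 = 60/6 = 10; σ²_Task 1 = ((20−4)/6)² = 7.111
te_Task 2 = (1 + 4·5 + 9)/6 = 30/6 = 5; σ²_Task 2 = ((9−1)/6)² = 1.778
te_Task 3 = (1 + 4·4 + 7)/6 = 24/6 = 4; σ²_Task 3 = ((7−1)/6)² = 1.000
te_Task 4 = (10 + 4·14 + 18)/6 = 84/6 = 14; σ²_Task 4 = ((18−10)/6)² = 1.778
te_Task 5 = (3 + 4·6 + 9)/6 = 36/6 = 6; σ²_Task 5 = ((9−3)/6)² = 1.000
te_Task 6 = (2 + 4·4 + 18)/6 = 36/6 = 6; σ²_Task 6 = ((18−2)/6)² = 7.111
te_Task 7 = (2 + 4·4 + 12)/6 = 30/6 = 5; σ²_Task 7 = ((12−2)/6)² = 2.778
te_Task 8 = (1 + 4·2 + 9)/6 = 18/6 = 3; σ²_Task 8 = ((9−1)/6)² = 1.778

Forward pass:
ES_Task 1 = 0; EF_Task 1 = 10
ES_Task 2 = 0; EF_Task 2 = 5
ES_Task 3 = 10; EF_Task 3 = 10+4 = 14
ES_Task 4 = max(EF_Task 1=10, EF_Task 2=5) = 10; EF_Task 4 = 10+14 = 24
ES_Task 5 = 10; EF_Task 5 = 10+6 = 16
ES_Task 6 = 14; EF_Task 6 = 14+6 = 20
ES_Task 7 = 24; EF_Task 7 = 24+5 = 29
ES_Task 8 = max(EF_Task 5=16, EF_Task 6=20, EF_Task 7=29) = 29; EF_Task 8 = 29+3 = 32
Expected project duration μ = 32 weeks. Critical path: Task 1 → Task 4 → Task 7 → Task 8.

Variance along critical path = 7.111 + 1.778 + 2.778 + 1.778 = 13.444; σ = √13.444 = 3.667 weeks.
Z = (36 − 32) / 3.667 = 1.091
P(T ≤ 36) = Φ(1.091) ≈ 0.862

0.862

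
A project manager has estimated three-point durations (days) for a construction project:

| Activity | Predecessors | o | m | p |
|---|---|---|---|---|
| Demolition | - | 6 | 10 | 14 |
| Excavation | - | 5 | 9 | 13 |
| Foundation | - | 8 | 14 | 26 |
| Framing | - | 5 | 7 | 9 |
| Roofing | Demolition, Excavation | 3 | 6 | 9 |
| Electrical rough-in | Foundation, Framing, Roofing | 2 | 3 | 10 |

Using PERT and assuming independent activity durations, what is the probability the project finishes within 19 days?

0.320

te_Demolition = (6 + 4·10 + 14)/6 = 60/6 = 10; σ²_Demolition = ((14−6)/6)² = 1.778
te_Excavation = (5 + 4·9 + 13)/6 = 54/6 = 9; σ²_Excavation = ((13−5)/6)² = 1.778
te_Foundation = (8 + 4·14 + 26)/6 = 90/6 = 15; σ²_Foundation = ((26−8)/6)² = 9.000
te_Framing = (5 + 4·7 + 9)/6 = 42/6 = 7; σ²_Framing = ((9−5)/6)² = 0.444
te_Roofing = (3 + 4·6 + 9)/6 = 36/6 = 6; σ²_Roofing = ((9−3)/6)² = 1.000
te_Electrical rough-in = (2 + 4·3 + 10)/6 = 24/6 = 4; σ²_Electrical rough-in = ((10−2)/6)² = 1.778

Forward pass:
ES_Demolition = 0; EF_Demolition = 10
ES_Excavation = 0; EF_Excavation = 9
ES_Foundation = 0; EF_Foundation = 15
ES_Framing = 0; EF_Framing = 7
ES_Roofing = max(EF_Demolition=10, EF_Excavation=9) = 10; EF_Roofing = 10+6 = 16
ES_Electrical rough-in = max(EF_Foundation=15, EF_Framing=7, EF_Roofing=16) = 16; EF_Electrical rough-in = 16+4 = 20
Expected project duration μ = 20 days. Critical path: Demolition → Roofing → Electrical rough-in.

Variance along critical path = 1.778 + 1.000 + 1.778 = 4.556; σ = √4.556 = 2.134 days.
Z = (19 − 20) / 2.134 = -0.469
P(T ≤ 19) = Φ(-0.469) ≈ 0.320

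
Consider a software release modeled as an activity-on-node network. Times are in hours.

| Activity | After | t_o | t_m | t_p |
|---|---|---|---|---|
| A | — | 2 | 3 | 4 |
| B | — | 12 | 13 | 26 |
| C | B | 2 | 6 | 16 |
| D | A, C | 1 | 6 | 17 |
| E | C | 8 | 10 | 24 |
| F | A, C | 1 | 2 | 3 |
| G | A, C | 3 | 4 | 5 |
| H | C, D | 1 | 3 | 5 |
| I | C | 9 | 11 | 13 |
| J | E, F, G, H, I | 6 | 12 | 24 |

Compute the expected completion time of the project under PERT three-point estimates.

te_A = (2 + 4·3 + 4)/6 = 18/6 = 3
te_B = (12 + 4·13 + 26)/6 = 90/6 = 15
te_C = (2 + 4·6 + 16)/6 = 42/6 = 7
te_D = (1 + 4·6 + 17)/6 = 42/6 = 7
te_E = (8 + 4·10 + 24)/6 = 72/6 = 12
te_F = (1 + 4·2 + 3)/6 = 12/6 = 2
te_G = (3 + 4·4 + 5)/6 = 24/6 = 4
te_H = (1 + 4·3 + 5)/6 = 18/6 = 3
te_I = (9 + 4·11 + 13)/6 = 66/6 = 11
te_J = (6 + 4·12 + 24)/6 = 78/6 = 13

Forward pass:
ES_A = 0; EF_A = 3
ES_B = 0; EF_B = 15
ES_C = 15; EF_C = 15+7 = 22
ES_D = max(EF_A=3, EF_C=22) = 22; EF_D = 22+7 = 29
ES_E = 22; EF_E = 22+12 = 34
ES_F = max(EF_A=3, EF_C=22) = 22; EF_F = 22+2 = 24
ES_G = max(EF_A=3, EF_C=22) = 22; EF_G = 22+4 = 26
ES_H = max(EF_C=22, EF_D=29) = 29; EF_H = 29+3 = 32
ES_I = 22; EF_I = 22+11 = 33
ES_J = max(EF_E=34, EF_F=24, EF_G=26, EF_H=32, EF_I=33) = 34; EF_J = 34+13 = 47
Expected project duration μ = 47 hours. Critical path: B → C → E → J.

47 hours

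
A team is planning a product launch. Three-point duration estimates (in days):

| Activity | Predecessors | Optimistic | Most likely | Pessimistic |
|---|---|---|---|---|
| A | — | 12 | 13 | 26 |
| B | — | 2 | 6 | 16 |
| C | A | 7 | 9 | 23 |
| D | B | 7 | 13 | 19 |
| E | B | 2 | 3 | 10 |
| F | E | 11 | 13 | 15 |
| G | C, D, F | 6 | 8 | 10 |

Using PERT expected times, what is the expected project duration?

34 days

te_A = (12 + 4·13 + 26)/6 = 90/6 = 15
te_B = (2 + 4·6 + 16)/6 = 42/6 = 7
te_C = (7 + 4·9 + 23)/6 = 66/6 = 11
te_D = (7 + 4·13 + 19)/6 = 78/6 = 13
te_E = (2 + 4·3 + 10)/6 = 24/6 = 4
te_F = (11 + 4·13 + 15)/6 = 78/6 = 13
te_G = (6 + 4·8 + 10)/6 = 48/6 = 8

Forward pass:
ES_A = 0; EF_A = 15
ES_B = 0; EF_B = 7
ES_C = 15; EF_C = 15+11 = 26
ES_D = 7; EF_D = 7+13 = 20
ES_E = 7; EF_E = 7+4 = 11
ES_F = 11; EF_F = 11+13 = 24
ES_G = max(EF_C=26, EF_D=20, EF_F=24) = 26; EF_G = 26+8 = 34
Expected project duration μ = 34 days. Critical path: A → C → G.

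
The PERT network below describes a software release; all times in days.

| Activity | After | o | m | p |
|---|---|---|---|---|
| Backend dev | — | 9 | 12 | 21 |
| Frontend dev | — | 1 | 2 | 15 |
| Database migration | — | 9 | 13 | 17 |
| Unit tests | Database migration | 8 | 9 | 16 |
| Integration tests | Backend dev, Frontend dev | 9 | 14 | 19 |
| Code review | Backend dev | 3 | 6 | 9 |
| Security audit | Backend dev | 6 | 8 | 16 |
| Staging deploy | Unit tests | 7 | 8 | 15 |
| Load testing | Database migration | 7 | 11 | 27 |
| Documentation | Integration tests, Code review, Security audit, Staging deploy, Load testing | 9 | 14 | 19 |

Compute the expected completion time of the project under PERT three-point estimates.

te_Backend dev = (9 + 4·12 + 21)/6 = 78/6 = 13
te_Frontend dev = (1 + 4·2 + 15)/6 = 24/6 = 4
te_Database migration = (9 + 4·13 + 17)/6 = 78/6 = 13
te_Unit tests = (8 + 4·9 + 16)/6 = 60/6 = 10
te_Integration tests = (9 + 4·14 + 19)/6 = 84/6 = 14
te_Code review = (3 + 4·6 + 9)/6 = 36/6 = 6
te_Security audit = (6 + 4·8 + 16)/6 = 54/6 = 9
te_Staging deploy = (7 + 4·8 + 15)/6 = 54/6 = 9
te_Load testing = (7 + 4·11 + 27)/6 = 78/6 = 13
te_Documentation = (9 + 4·14 + 19)/6 = 84/6 = 14

Forward pass:
ES_Backend dev = 0; EF_Backend dev = 13
ES_Frontend dev = 0; EF_Frontend dev = 4
ES_Database migration = 0; EF_Database migration = 13
ES_Unit tests = 13; EF_Unit tests = 13+10 = 23
ES_Integration tests = max(EF_Backend dev=13, EF_Frontend dev=4) = 13; EF_Integration tests = 13+14 = 27
ES_Code review = 13; EF_Code review = 13+6 = 19
ES_Security audit = 13; EF_Security audit = 13+9 = 22
ES_Staging deploy = 23; EF_Staging deploy = 23+9 = 32
ES_Load testing = 13; EF_Load testing = 13+13 = 26
ES_Documentation = max(EF_Integration tests=27, EF_Code review=19, EF_Security audit=22, EF_Staging deploy=32, EF_Load testing=26) = 32; EF_Documentation = 32+14 = 46
Expected project duration μ = 46 days. Critical path: Database migration → Unit tests → Staging deploy → Documentation.

46 days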